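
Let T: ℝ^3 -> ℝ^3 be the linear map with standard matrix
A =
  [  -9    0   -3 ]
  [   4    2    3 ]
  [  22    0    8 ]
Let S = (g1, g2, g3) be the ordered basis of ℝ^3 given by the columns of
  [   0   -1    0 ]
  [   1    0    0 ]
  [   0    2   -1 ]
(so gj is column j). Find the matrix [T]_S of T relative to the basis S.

[[2, 2, -3], [0, -3, -3], [0, 0, 2]]

With P the matrix whose columns are g1, ..., g3, [T]_S = P^(-1) A P.
Column by column: T(g1) = A g1 = <0, 2, 0>; its S-coordinates <2, 0, 0> give column 1.
Continuing for each basis vector yields [T]_S = [[2, 2, -3], [0, -3, -3], [0, 0, 2]].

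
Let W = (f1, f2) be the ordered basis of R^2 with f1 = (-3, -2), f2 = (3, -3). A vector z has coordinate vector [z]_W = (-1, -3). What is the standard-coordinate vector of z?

(-6, 11)

By definition z = -f1 - 3f2.
Summing componentwise gives (-6, 11).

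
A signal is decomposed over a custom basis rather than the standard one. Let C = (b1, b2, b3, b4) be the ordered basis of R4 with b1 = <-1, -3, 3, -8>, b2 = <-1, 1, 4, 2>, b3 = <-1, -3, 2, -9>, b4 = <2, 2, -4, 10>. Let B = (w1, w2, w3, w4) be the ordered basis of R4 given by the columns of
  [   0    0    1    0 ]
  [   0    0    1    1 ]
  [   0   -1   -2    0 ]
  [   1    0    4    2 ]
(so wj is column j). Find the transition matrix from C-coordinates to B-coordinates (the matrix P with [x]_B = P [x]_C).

[[0, 2, -1, 2], [-1, -2, 0, 0], [-1, -1, -1, 2], [-2, 2, -2, 0]]

Let M have columns bj and N have columns wj. Then for every x, N [x]_B = x = M [x]_C, so P = N^(-1) M.
Since det N = 1, N^(-1) has integer entries; multiplying gives P = [[0, 2, -1, 2], [-1, -2, 0, 0], [-1, -1, -1, 2], [-2, 2, -2, 0]].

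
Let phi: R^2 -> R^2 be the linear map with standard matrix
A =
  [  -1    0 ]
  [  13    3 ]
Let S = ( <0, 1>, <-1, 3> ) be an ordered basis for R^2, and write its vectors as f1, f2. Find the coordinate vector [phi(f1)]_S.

Compute phi(f1) = A f1 = <0, 3> in standard coordinates.
Then write this in S-coordinates: solve for y in y_1 f1 + y_2 f2 = <0, 3>.
This gives y = <3, 0>, which is column 1 of [phi]_S.

<3, 0>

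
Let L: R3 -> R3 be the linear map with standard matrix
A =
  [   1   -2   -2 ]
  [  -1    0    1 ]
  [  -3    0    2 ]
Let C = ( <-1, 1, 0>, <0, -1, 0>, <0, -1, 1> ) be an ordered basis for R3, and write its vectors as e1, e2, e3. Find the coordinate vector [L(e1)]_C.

Compute L(e1) = A e1 = <-3, 1, 3> in standard coordinates.
Then write this in C-coordinates: solve for y in y_1 e1 + ... + y_3 e3 = <-3, 1, 3>.
This gives y = <3, -1, 3>, which is column 1 of [L]_C.

<3, -1, 3>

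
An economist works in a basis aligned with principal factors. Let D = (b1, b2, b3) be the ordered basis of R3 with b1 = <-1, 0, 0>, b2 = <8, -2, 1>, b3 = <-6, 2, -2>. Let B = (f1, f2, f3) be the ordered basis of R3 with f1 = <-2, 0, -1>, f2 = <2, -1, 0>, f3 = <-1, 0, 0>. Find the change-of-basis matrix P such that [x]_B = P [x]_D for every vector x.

Let M have columns bj and N have columns fj. Then for every x, N [x]_B = x = M [x]_D, so P = N^(-1) M.
Since det N = 1, N^(-1) has integer entries; multiplying gives P = [[0, -1, 2], [0, 2, -2], [1, -2, -2]].

[[0, -1, 2], [0, 2, -2], [1, -2, -2]]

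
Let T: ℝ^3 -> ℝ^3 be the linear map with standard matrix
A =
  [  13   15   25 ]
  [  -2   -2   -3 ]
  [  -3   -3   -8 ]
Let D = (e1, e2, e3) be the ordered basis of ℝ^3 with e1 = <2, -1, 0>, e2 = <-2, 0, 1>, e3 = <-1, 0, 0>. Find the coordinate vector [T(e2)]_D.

Compute T(e2) = A e2 = <-1, 1, -2> in standard coordinates.
Then write this in D-coordinates: solve for y in y_1 e1 + ... + y_3 e3 = <-1, 1, -2>.
This gives y = <-1, -2, 3>, which is column 2 of [T]_D.

<-1, -2, 3>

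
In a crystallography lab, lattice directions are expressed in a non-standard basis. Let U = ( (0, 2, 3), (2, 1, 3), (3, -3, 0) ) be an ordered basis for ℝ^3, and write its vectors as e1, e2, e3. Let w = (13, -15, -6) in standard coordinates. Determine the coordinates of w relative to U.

[w]_U is the unique c with M c = w, where M has columns e1, ..., e3.
Gaussian elimination on [M | w] yields c = (-4, 2, 3).
Check: -4e1 + 2e2 + 3e3 = (13, -15, -6).

(-4, 2, 3)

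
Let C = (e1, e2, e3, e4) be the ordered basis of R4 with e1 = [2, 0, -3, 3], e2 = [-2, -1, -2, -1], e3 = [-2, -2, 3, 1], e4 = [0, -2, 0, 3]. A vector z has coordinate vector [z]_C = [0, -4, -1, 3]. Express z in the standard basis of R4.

[10, 0, 5, 12]

The coordinates say z = 0·e1 - 4e2 - e3 + 3e4; adding the scaled basis vectors gives [10, 0, 5, 12].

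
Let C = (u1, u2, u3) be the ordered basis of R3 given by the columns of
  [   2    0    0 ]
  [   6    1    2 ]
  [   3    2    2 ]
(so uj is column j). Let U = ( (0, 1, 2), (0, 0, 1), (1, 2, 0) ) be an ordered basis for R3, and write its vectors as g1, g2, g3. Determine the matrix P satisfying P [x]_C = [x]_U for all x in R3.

Take x = uj: its C-coordinates are the j-th standard unit vector, so P e_j — column j of P — equals [uj]_U.
u1 = 2g1 - g2 + 2g3, giving column 1 = (2, -1, 2); repeating for each j gives P = [[2, 1, 2], [-1, 0, -2], [2, 0, 0]].

[[2, 1, 2], [-1, 0, -2], [2, 0, 0]]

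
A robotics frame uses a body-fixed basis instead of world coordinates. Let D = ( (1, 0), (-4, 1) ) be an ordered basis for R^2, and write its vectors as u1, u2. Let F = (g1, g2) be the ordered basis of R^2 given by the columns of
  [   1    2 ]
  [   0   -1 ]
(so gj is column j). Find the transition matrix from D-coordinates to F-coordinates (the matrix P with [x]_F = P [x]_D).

[[1, -2], [0, -1]]

Take x = uj: its D-coordinates are the j-th standard unit vector, so P e_j — column j of P — equals [uj]_F.
u1 = g1 + 0·g2, giving column 1 = (1, 0); repeating for each j gives P = [[1, -2], [0, -1]].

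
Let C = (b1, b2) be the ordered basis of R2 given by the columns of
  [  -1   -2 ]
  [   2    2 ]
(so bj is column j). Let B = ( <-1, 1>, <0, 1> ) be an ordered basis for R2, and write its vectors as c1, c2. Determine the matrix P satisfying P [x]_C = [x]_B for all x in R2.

[[1, 2], [1, 0]]

Let M have columns bj and N have columns cj. Then for every x, N [x]_B = x = M [x]_C, so P = N^(-1) M.
Since det N = -1, N^(-1) has integer entries; multiplying gives P = [[1, 2], [1, 0]].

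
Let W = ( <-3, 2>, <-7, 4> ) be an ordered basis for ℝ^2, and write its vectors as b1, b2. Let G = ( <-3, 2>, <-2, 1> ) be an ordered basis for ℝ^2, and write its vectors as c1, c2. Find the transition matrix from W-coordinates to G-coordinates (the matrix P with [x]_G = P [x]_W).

Let M have columns bj and N have columns cj. Then for every x, N [x]_G = x = M [x]_W, so P = N^(-1) M.
Since det N = 1, N^(-1) has integer entries; multiplying gives P = [[1, 1], [0, 2]].

[[1, 1], [0, 2]]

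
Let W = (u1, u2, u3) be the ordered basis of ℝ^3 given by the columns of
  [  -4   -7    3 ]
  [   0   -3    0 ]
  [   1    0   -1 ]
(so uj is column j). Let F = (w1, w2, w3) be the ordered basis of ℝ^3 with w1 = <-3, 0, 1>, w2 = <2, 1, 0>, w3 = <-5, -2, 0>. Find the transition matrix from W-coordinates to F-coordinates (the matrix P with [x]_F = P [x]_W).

Let M have columns uj and N have columns wj. Then for every x, N [x]_F = x = M [x]_W, so P = N^(-1) M.
Since det N = 1, N^(-1) has integer entries; multiplying gives P = [[1, 0, -1], [2, -1, 0], [1, 1, 0]].

[[1, 0, -1], [2, -1, 0], [1, 1, 0]]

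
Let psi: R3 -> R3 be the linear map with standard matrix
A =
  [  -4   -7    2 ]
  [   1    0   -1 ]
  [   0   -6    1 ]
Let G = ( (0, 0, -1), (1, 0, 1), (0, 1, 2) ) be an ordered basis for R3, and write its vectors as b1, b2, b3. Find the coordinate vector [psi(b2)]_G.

Column 2 of [psi]_G is the G-coordinate vector of psi(b2).
In standard coordinates psi(b2) = A b2 = (-2, 0, 1).
Converting to G: (-2, 0, 1) = -3b1 - 2b2 + 0·b3, so the coordinate vector is (-3, -2, 0).

(-3, -2, 0)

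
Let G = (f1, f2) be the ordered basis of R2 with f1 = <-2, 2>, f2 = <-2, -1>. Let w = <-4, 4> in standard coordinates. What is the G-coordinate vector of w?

Write w = c_1 f1 + c_2 f2 and solve for the c_i.
System: -2c_1 - 2c_2 = -4, 2c_1 - c_2 = 4; solving gives c_1 = 2, c_2 = 0.
Check: 2f1 + 0·f2 = <-4, 4>.

<2, 0>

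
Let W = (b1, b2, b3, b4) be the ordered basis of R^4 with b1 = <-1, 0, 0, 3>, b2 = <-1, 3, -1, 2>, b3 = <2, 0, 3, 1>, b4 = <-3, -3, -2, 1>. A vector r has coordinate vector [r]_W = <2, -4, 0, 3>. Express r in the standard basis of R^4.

<-7, -21, -2, 1>

The coordinates say r = 2b1 - 4b2 + 0·b3 + 3b4; adding the scaled basis vectors gives <-7, -21, -2, 1>.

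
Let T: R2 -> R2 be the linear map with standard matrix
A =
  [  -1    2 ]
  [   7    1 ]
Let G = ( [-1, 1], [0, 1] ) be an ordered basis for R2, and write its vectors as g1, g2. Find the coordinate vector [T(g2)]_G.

[-2, 3]

Compute T(g2) = A g2 = [2, 1] in standard coordinates.
Then write this in G-coordinates: solve for y in y_1 g1 + y_2 g2 = [2, 1].
This gives y = [-2, 3], which is column 2 of [T]_G.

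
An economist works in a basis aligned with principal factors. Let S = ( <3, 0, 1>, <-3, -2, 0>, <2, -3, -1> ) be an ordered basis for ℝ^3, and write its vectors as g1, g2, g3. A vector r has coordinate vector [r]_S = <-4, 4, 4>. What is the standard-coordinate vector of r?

By definition r = -4g1 + 4g2 + 4g3.
Summing componentwise gives <-16, -20, -8>.

<-16, -20, -8>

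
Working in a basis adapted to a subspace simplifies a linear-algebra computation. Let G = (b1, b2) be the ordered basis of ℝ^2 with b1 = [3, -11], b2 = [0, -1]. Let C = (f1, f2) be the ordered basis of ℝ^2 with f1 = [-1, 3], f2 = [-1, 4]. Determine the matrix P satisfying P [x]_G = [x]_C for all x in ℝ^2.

[[-1, 1], [-2, -1]]

Take x = bj: its G-coordinates are the j-th standard unit vector, so P e_j — column j of P — equals [bj]_C.
b1 = -f1 - 2f2, giving column 1 = [-1, -2]; repeating for each j gives P = [[-1, 1], [-2, -1]].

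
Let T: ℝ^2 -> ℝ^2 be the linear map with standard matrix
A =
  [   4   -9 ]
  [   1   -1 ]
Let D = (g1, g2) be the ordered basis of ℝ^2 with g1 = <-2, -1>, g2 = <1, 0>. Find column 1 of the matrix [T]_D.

<1, 3>

Column 1 of [T]_D is the D-coordinate vector of T(g1).
In standard coordinates T(g1) = A g1 = <1, -1>.
Converting to D: <1, -1> = g1 + 3g2, so the coordinate vector is <1, 3>.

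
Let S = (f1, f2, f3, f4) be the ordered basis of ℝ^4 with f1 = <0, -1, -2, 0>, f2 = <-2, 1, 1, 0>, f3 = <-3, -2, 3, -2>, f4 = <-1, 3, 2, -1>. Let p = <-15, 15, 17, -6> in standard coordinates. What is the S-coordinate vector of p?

<-1, 4, 1, 4>

We seek scalars with c_1 f1 + ... + c_4 f4 = p; equivalently solve M c = p where the columns of M are f1, ..., f4.
Solving this 4x4 system gives c = (-1, 4, 1, 4).
Check: -f1 + 4f2 + f3 + 4f4 = <-15, 15, 17, -6>.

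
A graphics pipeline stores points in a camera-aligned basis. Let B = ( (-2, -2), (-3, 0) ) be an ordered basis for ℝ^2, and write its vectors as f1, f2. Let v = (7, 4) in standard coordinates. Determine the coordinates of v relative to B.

(-2, -1)

[v]_B is the unique c with M c = v, where M has columns f1, f2.
System: -2c_1 - 3c_2 = 7, -2c_1 + 0c_2 = 4; solving gives c_1 = -2, c_2 = -1.
Check: -2f1 - f2 = (7, 4).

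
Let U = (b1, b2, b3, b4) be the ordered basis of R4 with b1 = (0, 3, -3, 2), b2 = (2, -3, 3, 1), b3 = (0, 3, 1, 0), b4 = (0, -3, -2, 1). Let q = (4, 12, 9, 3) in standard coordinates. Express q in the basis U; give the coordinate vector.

(1, 2, 4, -1)

Write q = c_1 b1 + ... + c_4 b4 and solve for the c_i.
Row-reducing the augmented matrix [M | q] gives c = (1, 2, 4, -1).
Check: b1 + 2b2 + 4b3 - b4 = (4, 12, 9, 3).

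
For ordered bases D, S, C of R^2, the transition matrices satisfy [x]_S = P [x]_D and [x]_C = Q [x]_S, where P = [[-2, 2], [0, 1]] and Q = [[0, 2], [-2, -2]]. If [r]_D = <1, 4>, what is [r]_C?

Composing the changes, [r]_C = Q P [r]_D.
Q P = [[0, 2], [4, -6]]; applying this to <1, 4> gives <8, -20>.

<8, -20>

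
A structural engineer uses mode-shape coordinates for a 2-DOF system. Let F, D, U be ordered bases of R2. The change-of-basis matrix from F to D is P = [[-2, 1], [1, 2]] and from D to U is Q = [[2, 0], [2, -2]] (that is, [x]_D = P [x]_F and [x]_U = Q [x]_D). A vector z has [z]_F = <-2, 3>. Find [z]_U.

<14, 6>

Apply P to get D-coordinates <7, 4>, then Q to get U-coordinates.
The result is [z]_U = <14, 6>.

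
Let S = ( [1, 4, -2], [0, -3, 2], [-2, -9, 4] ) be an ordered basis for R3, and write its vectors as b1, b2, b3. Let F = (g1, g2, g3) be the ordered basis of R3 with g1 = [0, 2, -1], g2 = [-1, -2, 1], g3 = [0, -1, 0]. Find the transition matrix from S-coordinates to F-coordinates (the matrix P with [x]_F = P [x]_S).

Let M have columns bj and N have columns gj. Then for every x, N [x]_F = x = M [x]_S, so P = N^(-1) M.
Since det N = -1, N^(-1) has integer entries; multiplying gives P = [[1, -2, -2], [-1, 0, 2], [0, -1, 1]].

[[1, -2, -2], [-1, 0, 2], [0, -1, 1]]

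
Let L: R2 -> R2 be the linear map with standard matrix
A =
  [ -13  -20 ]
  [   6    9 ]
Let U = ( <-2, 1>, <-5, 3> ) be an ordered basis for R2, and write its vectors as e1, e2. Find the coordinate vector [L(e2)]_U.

Compute L(e2) = A e2 = <5, -3> in standard coordinates.
Then write this in U-coordinates: solve for y in y_1 e1 + y_2 e2 = <5, -3>.
This gives y = <0, -1>, which is column 2 of [L]_U.

<0, -1>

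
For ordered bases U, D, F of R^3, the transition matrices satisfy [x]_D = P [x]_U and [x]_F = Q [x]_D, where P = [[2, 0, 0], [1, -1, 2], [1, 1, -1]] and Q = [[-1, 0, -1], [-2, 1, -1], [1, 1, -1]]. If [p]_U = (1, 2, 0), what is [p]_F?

(-5, -8, -2)

Apply P to get D-coordinates (2, -1, 3), then Q to get F-coordinates.
The result is [p]_F = (-5, -8, -2).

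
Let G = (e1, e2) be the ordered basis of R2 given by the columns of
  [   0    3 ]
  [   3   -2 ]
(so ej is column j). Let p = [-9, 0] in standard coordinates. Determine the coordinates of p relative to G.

[p]_G is the unique c with M c = p, where M has columns e1, e2.
System: 0c_1 + 3c_2 = -9, 3c_1 - 2c_2 = 0; solving gives c_1 = -2, c_2 = -3.
Check: -2e1 - 3e2 = [-9, 0].

[-2, -3]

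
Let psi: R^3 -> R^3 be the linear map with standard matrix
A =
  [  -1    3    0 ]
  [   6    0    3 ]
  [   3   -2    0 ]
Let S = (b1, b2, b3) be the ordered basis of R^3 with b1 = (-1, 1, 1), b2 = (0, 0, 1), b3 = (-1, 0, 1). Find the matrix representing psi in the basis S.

With P the matrix whose columns are b1, ..., b3, [psi]_S = P^(-1) A P.
Column by column: psi(b1) = A b1 = (4, -3, -5); its S-coordinates (-3, -1, -1) give column 1.
Continuing for each basis vector yields [psi]_S = [[-3, 3, -3], [-1, 0, -2], [-1, -3, 2]].

[[-3, 3, -3], [-1, 0, -2], [-1, -3, 2]]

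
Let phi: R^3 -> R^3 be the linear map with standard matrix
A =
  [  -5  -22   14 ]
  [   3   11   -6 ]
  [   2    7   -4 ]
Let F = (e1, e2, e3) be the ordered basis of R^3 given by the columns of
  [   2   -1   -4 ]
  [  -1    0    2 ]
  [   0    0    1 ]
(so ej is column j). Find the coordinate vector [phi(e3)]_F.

<0, 2, 2>

Column 3 of [phi]_F is the F-coordinate vector of phi(e3).
In standard coordinates phi(e3) = A e3 = <-10, 4, 2>.
Converting to F: <-10, 4, 2> = 0·e1 + 2e2 + 2e3, so the coordinate vector is <0, 2, 2>.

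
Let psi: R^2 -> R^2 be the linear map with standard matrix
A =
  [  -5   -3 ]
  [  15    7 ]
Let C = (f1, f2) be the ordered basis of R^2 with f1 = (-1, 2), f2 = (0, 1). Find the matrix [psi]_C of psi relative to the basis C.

The j-th column of [psi]_C is [psi(fj)]_C.
psi(f1) = A f1 = (-1, -1) = f1 - 3f2, so column 1 is (1, -3).
Repeating for f2 and assembling the columns gives [[1, 3], [-3, 1]].

[[1, 3], [-3, 1]]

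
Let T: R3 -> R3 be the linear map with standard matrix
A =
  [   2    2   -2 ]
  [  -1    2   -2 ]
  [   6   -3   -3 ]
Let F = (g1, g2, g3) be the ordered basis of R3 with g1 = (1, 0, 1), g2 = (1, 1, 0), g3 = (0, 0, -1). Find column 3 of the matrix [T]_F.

(0, 2, -3)

Compute T(g3) = A g3 = (2, 2, 3) in standard coordinates.
Then write this in F-coordinates: solve for y in y_1 g1 + ... + y_3 g3 = (2, 2, 3).
This gives y = (0, 2, -3), which is column 3 of [T]_F.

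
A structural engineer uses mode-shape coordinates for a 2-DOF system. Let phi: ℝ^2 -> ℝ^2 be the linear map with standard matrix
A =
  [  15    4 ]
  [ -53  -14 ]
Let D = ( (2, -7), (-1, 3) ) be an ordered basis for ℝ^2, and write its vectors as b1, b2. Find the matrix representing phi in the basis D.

[[2, -2], [2, -1]]

Let P have columns b1, b2. Then [phi]_D = P^(-1) A P.
Here det P = -1, so P^(-1) is integer; computing A P first and then P^(-1)(A P) gives [[2, -2], [2, -1]].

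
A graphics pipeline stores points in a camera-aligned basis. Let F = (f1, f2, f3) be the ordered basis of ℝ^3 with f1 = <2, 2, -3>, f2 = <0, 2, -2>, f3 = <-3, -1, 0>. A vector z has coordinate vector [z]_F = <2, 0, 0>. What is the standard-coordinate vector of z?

<4, 4, -6>

By definition z = 2f1 + 0·f2 + 0·f3.
Summing componentwise gives <4, 4, -6>.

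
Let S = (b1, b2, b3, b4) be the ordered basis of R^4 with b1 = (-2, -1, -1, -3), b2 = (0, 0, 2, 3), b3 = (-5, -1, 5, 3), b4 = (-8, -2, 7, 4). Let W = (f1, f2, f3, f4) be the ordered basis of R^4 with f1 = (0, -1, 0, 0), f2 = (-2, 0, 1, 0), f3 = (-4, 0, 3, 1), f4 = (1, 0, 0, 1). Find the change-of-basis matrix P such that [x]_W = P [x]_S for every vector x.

Let M have columns bj and N have columns fj. Then for every x, N [x]_W = x = M [x]_S, so P = N^(-1) M.
Since det N = -1, N^(-1) has integer entries; multiplying gives P = [[1, 0, 1, 2], [2, -1, -1, 1], [-1, 1, 2, 2], [-2, 2, 1, 2]].

[[1, 0, 1, 2], [2, -1, -1, 1], [-1, 1, 2, 2], [-2, 2, 1, 2]]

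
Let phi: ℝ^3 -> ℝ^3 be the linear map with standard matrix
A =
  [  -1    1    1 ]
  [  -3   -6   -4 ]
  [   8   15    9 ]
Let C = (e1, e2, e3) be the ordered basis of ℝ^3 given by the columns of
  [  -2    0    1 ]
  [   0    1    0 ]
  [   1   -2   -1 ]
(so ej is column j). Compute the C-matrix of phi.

[[0, 0, 1], [2, 2, 1], [3, -1, 0]]

The j-th column of [phi]_C is [phi(ej)]_C.
phi(e1) = A e1 = (3, 2, -7) = 0·e1 + 2e2 + 3e3, so column 1 is (0, 2, 3).
Repeating for e2, e3 and assembling the columns gives [[0, 0, 1], [2, 2, 1], [3, -1, 0]].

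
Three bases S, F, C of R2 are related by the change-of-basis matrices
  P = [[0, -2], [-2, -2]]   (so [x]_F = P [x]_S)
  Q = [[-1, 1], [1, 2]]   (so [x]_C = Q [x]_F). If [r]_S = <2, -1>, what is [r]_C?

First [r]_F = P [r]_S = <2, -2>.
Then [r]_C = Q [r]_F = <-4, -2>.

<-4, -2>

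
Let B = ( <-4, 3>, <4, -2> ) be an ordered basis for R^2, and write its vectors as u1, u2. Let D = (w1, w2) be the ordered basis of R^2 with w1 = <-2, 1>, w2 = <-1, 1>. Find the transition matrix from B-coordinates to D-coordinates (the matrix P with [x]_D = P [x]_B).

Column j of P is [uj]_D, since P maps B-coordinates to D-coordinates.
Expressing u1 in D: u1 = w1 + 2w2, so column 1 of P is <1, 2>.
Doing the same for each uj gives P = [[1, -2], [2, 0]].

[[1, -2], [2, 0]]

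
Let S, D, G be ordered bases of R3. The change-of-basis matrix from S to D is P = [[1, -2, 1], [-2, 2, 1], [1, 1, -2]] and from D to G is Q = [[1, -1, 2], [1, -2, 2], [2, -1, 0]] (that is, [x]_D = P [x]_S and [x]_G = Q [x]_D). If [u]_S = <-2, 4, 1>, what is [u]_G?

First [u]_D = P [u]_S = <-9, 13, 0>.
Then [u]_G = Q [u]_D = <-22, -35, -31>.

<-22, -35, -31>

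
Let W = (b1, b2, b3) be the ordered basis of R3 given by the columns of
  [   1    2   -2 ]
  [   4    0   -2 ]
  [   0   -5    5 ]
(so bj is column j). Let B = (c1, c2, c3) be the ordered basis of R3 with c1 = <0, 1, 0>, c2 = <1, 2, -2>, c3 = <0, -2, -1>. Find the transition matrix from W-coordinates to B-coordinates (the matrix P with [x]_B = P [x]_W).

[[-2, -2, 0], [1, 2, -2], [-2, 1, -1]]

Take x = bj: its W-coordinates are the j-th standard unit vector, so P e_j — column j of P — equals [bj]_B.
b1 = -2c1 + c2 - 2c3, giving column 1 = <-2, 1, -2>; repeating for each j gives P = [[-2, -2, 0], [1, 2, -2], [-2, 1, -1]].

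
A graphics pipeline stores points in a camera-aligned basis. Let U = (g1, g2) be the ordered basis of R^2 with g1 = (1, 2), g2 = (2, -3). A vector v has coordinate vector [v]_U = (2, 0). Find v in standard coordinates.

(2, 4)

v = M [v]_U, where M has columns g1, g2.
Carrying out the matrix-vector product, v = (2, 4).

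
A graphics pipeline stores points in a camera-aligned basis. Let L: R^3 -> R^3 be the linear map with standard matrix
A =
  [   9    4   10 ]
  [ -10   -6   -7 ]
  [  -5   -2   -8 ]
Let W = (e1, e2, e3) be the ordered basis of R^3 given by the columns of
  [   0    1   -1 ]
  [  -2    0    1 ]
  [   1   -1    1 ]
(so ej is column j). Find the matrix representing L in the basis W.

Let P have columns e1, ..., e3. Then [L]_W = P^(-1) A P.
Here det P = 1, so P^(-1) is integer; computing A P first and then P^(-1)(A P) gives [[-2, 2, 0], [3, 0, 2], [1, 1, -3]].

[[-2, 2, 0], [3, 0, 2], [1, 1, -3]]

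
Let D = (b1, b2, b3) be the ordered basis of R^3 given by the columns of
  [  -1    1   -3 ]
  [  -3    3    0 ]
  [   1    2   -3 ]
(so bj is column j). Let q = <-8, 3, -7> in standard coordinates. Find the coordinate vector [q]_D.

<0, 1, 3>

We seek scalars with c_1 b1 + ... + c_3 b3 = q; equivalently solve M c = q where the columns of M are b1, ..., b3.
Row-reducing the augmented matrix [M | q] gives c = (0, 1, 3).
Check: 0·b1 + b2 + 3b3 = <-8, 3, -7>.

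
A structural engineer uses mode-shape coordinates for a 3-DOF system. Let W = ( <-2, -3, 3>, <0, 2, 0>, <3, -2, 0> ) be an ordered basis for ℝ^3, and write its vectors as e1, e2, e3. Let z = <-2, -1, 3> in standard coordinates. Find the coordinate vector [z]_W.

<1, 1, 0>

We seek scalars with c_1 e1 + ... + c_3 e3 = z; equivalently solve M c = z where the columns of M are e1, ..., e3.
Gaussian elimination on [M | z] yields c = (1, 1, 0).
Check: e1 + e2 + 0·e3 = <-2, -1, 3>.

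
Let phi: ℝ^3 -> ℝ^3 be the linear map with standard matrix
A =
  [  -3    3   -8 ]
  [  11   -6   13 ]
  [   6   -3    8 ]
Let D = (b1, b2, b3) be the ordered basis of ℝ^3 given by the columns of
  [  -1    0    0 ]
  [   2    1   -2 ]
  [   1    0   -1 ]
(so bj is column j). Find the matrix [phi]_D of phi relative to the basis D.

With P the matrix whose columns are b1, ..., b3, [phi]_D = P^(-1) A P.
Column by column: phi(b1) = A b1 = [1, -10, -4]; its D-coordinates [-1, -2, 3] give column 1.
Continuing for each basis vector yields [phi]_D = [[-1, -3, -2], [-2, 0, 3], [3, 0, 0]].

[[-1, -3, -2], [-2, 0, 3], [3, 0, 0]]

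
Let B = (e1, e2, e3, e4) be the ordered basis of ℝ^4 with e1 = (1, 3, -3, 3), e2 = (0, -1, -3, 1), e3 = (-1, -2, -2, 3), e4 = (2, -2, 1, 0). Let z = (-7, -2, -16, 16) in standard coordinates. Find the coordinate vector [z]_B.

(1, 1, 4, -2)

We seek scalars with c_1 e1 + ... + c_4 e4 = z; equivalently solve M c = z where the columns of M are e1, ..., e4.
Gaussian elimination on [M | z] yields c = (1, 1, 4, -2).
Check: e1 + e2 + 4e3 - 2e4 = (-7, -2, -16, 16).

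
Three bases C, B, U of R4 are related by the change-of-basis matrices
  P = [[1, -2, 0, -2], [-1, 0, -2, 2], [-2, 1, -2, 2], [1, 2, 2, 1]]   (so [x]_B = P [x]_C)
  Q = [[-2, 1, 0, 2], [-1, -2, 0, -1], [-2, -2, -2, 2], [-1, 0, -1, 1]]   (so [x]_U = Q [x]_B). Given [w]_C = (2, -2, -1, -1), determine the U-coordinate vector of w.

First [w]_B = P [w]_C = (8, -2, -6, -5).
Then [w]_U = Q [w]_B = (-28, 1, -10, -7).

(-28, 1, -10, -7)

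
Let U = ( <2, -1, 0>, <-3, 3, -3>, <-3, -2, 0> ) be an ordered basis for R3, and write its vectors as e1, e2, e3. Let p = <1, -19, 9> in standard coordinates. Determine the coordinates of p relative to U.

<2, -3, 4>

We seek scalars with c_1 e1 + ... + c_3 e3 = p; equivalently solve M c = p where the columns of M are e1, ..., e3.
Row-reducing the augmented matrix [M | p] gives c = (2, -3, 4).
Check: 2e1 - 3e2 + 4e3 = <1, -19, 9>.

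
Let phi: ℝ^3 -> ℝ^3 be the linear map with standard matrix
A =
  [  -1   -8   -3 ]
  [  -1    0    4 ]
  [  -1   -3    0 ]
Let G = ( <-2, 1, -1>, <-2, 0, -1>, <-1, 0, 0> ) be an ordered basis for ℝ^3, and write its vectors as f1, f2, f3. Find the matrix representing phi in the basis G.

[[-2, -2, 1], [3, 0, -2], [1, -1, 1]]

The j-th column of [phi]_G is [phi(fj)]_G.
phi(f1) = A f1 = <-3, -2, -1> = -2f1 + 3f2 + f3, so column 1 is <-2, 3, 1>.
Repeating for f2, f3 and assembling the columns gives [[-2, -2, 1], [3, 0, -2], [1, -1, 1]].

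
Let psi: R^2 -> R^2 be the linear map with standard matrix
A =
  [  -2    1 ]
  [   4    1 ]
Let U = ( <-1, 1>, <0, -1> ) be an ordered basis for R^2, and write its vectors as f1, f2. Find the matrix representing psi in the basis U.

Let P have columns f1, f2. Then [psi]_U = P^(-1) A P.
Here det P = 1, so P^(-1) is integer; computing A P first and then P^(-1)(A P) gives [[-3, 1], [0, 2]].

[[-3, 1], [0, 2]]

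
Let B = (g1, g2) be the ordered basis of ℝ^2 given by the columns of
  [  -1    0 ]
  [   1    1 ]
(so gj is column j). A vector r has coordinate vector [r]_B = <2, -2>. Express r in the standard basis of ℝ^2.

r = M [r]_B, where M has columns g1, g2.
Carrying out the matrix-vector product, r = <-2, 0>.

<-2, 0>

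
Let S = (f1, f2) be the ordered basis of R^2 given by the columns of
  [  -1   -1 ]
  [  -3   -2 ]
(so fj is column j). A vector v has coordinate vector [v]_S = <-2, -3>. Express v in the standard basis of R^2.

v = M [v]_S, where M has columns f1, f2.
Carrying out the matrix-vector product, v = <5, 12>.

<5, 12>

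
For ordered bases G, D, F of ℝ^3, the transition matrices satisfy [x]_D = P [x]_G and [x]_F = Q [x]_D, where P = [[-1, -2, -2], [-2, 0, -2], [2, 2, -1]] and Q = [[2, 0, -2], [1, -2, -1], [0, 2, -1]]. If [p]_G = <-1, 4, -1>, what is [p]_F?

<-24, -20, 1>

Apply P to get D-coordinates <-5, 4, 7>, then Q to get F-coordinates.
The result is [p]_F = <-24, -20, 1>.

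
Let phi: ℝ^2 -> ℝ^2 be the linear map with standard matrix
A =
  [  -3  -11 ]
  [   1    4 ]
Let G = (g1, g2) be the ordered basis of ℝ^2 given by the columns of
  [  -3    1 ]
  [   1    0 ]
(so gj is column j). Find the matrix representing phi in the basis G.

[[1, 1], [1, 0]]

The j-th column of [phi]_G is [phi(gj)]_G.
phi(g1) = A g1 = <-2, 1> = g1 + g2, so column 1 is <1, 1>.
Repeating for g2 and assembling the columns gives [[1, 1], [1, 0]].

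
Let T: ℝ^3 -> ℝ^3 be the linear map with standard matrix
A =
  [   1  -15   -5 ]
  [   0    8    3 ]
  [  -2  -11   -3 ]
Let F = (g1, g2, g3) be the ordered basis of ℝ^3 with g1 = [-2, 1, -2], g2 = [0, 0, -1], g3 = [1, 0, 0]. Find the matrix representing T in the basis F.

Let P have columns g1, ..., g3. Then [T]_F = P^(-1) A P.
Here det P = -1, so P^(-1) is integer; computing A P first and then P^(-1)(A P) gives [[2, -3, 0], [-3, 3, 2], [-3, -1, 1]].

[[2, -3, 0], [-3, 3, 2], [-3, -1, 1]]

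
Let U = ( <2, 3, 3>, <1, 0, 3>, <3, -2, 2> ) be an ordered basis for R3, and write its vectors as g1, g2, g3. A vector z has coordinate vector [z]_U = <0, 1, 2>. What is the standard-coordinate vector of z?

<7, -4, 7>

z = M [z]_U, where M has columns g1, ..., g3.
Carrying out the matrix-vector product, z = <7, -4, 7>.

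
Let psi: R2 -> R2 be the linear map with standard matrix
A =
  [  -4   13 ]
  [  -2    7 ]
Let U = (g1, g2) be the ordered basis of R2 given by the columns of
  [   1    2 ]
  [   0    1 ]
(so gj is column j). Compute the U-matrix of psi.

[[0, -1], [-2, 3]]

The j-th column of [psi]_U is [psi(gj)]_U.
psi(g1) = A g1 = <-4, -2> = 0·g1 - 2g2, so column 1 is <0, -2>.
Repeating for g2 and assembling the columns gives [[0, -1], [-2, 3]].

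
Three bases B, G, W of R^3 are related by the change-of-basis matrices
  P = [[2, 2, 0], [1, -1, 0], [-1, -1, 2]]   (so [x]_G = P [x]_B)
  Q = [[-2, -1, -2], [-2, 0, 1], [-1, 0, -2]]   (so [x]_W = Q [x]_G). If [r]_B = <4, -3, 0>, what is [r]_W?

<-9, -5, 0>

Apply P to get G-coordinates <2, 7, -1>, then Q to get W-coordinates.
The result is [r]_W = <-9, -5, 0>.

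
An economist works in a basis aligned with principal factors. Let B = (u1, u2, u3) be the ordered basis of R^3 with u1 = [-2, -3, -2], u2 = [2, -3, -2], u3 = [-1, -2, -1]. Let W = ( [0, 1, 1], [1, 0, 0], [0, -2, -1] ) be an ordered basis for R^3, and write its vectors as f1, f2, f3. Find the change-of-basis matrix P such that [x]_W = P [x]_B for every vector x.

Take x = uj: its B-coordinates are the j-th standard unit vector, so P e_j — column j of P — equals [uj]_W.
u1 = -f1 - 2f2 + f3, giving column 1 = [-1, -2, 1]; repeating for each j gives P = [[-1, -1, 0], [-2, 2, -1], [1, 1, 1]].

[[-1, -1, 0], [-2, 2, -1], [1, 1, 1]]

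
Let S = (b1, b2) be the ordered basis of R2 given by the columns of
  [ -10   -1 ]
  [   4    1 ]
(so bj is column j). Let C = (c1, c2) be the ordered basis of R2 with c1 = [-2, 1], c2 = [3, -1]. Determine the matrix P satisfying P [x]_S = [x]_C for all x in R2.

[[2, 2], [-2, 1]]

Let M have columns bj and N have columns cj. Then for every x, N [x]_C = x = M [x]_S, so P = N^(-1) M.
Since det N = -1, N^(-1) has integer entries; multiplying gives P = [[2, 2], [-2, 1]].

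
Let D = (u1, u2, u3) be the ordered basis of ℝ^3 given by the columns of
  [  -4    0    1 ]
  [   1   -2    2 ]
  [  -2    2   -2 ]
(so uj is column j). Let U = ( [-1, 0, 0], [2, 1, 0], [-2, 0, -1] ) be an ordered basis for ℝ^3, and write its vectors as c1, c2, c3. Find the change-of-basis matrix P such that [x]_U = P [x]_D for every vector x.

Let M have columns uj and N have columns cj. Then for every x, N [x]_U = x = M [x]_D, so P = N^(-1) M.
Since det N = 1, N^(-1) has integer entries; multiplying gives P = [[2, 0, -1], [1, -2, 2], [2, -2, 2]].

[[2, 0, -1], [1, -2, 2], [2, -2, 2]]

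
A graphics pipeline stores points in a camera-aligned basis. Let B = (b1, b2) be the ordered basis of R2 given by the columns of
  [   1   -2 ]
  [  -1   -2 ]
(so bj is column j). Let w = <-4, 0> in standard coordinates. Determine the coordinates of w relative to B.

<-2, 1>

[w]_B is the unique c with M c = w, where M has columns b1, b2.
System: c_1 - 2c_2 = -4, -c_1 - 2c_2 = 0; solving gives c_1 = -2, c_2 = 1.
Check: -2b1 + b2 = <-4, 0>.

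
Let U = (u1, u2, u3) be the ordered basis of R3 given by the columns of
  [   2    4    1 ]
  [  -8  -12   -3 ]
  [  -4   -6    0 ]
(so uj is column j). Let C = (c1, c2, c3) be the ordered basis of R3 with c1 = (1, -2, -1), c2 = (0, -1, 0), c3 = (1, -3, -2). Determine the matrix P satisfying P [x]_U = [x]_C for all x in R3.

[[0, 2, 2], [2, 2, 2], [2, 2, -1]]

Take x = uj: its U-coordinates are the j-th standard unit vector, so P e_j — column j of P — equals [uj]_C.
u1 = 0·c1 + 2c2 + 2c3, giving column 1 = (0, 2, 2); repeating for each j gives P = [[0, 2, 2], [2, 2, 2], [2, 2, -1]].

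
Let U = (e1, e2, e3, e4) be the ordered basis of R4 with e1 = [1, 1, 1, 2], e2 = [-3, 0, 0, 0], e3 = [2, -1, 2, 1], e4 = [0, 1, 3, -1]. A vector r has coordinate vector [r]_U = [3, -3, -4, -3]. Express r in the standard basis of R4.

By definition r = 3e1 - 3e2 - 4e3 - 3e4.
Summing componentwise gives [4, 4, -14, 5].

[4, 4, -14, 5]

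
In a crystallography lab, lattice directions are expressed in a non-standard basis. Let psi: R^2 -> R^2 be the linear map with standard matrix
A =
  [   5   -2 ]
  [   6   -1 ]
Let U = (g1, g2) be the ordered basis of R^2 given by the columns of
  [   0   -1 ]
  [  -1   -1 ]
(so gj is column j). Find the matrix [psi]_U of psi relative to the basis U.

[[1, 2], [-2, 3]]

With P the matrix whose columns are g1, g2, [psi]_U = P^(-1) A P.
Column by column: psi(g1) = A g1 = (2, 1); its U-coordinates (1, -2) give column 1.
Continuing for each basis vector yields [psi]_U = [[1, 2], [-2, 3]].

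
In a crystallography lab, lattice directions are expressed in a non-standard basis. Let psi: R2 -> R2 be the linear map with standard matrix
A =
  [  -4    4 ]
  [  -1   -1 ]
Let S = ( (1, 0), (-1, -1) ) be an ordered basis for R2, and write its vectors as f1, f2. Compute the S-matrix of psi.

[[-3, -2], [1, -2]]

The j-th column of [psi]_S is [psi(fj)]_S.
psi(f1) = A f1 = (-4, -1) = -3f1 + f2, so column 1 is (-3, 1).
Repeating for f2 and assembling the columns gives [[-3, -2], [1, -2]].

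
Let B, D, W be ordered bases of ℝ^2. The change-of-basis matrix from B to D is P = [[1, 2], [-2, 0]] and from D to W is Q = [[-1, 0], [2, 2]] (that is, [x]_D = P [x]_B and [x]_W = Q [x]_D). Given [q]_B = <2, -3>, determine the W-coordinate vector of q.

<4, -16>

First [q]_D = P [q]_B = <-4, -4>.
Then [q]_W = Q [q]_D = <4, -16>.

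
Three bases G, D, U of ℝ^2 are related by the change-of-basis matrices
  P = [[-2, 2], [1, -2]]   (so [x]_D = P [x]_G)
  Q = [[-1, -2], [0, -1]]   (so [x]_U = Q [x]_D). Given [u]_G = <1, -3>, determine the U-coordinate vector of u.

Composing the changes, [u]_U = Q P [u]_G.
Q P = [[0, 2], [-1, 2]]; applying this to <1, -3> gives <-6, -7>.

<-6, -7>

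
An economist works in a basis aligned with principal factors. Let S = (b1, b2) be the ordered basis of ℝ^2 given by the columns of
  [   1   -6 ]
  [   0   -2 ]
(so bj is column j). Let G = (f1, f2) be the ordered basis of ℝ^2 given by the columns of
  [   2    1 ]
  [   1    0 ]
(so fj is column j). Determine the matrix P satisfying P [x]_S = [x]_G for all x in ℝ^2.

[[0, -2], [1, -2]]

Take x = bj: its S-coordinates are the j-th standard unit vector, so P e_j — column j of P — equals [bj]_G.
b1 = 0·f1 + f2, giving column 1 = (0, 1); repeating for each j gives P = [[0, -2], [1, -2]].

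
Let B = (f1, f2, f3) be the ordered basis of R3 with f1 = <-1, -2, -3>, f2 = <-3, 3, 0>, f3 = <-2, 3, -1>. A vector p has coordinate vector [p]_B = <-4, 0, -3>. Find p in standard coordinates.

<10, -1, 15>

p = M [p]_B, where M has columns f1, ..., f3.
Carrying out the matrix-vector product, p = <10, -1, 15>.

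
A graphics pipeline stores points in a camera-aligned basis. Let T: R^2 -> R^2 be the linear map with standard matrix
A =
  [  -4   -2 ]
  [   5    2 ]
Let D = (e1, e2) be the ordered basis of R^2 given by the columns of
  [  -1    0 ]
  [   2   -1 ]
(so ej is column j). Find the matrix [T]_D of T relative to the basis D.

Let P have columns e1, e2. Then [T]_D = P^(-1) A P.
Here det P = 1, so P^(-1) is integer; computing A P first and then P^(-1)(A P) gives [[0, -2], [1, -2]].

[[0, -2], [1, -2]]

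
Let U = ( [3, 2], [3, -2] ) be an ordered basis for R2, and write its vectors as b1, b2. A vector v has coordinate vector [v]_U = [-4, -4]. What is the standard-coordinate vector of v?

v = M [v]_U, where M has columns b1, b2.
Carrying out the matrix-vector product, v = [-24, 0].

[-24, 0]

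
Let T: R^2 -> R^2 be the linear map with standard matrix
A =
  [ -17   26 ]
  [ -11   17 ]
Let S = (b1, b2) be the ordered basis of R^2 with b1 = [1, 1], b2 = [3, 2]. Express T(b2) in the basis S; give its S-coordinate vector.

Compute T(b2) = A b2 = [1, 1] in standard coordinates.
Then write this in S-coordinates: solve for y in y_1 b1 + y_2 b2 = [1, 1].
This gives y = [1, 0], which is column 2 of [T]_S.

[1, 0]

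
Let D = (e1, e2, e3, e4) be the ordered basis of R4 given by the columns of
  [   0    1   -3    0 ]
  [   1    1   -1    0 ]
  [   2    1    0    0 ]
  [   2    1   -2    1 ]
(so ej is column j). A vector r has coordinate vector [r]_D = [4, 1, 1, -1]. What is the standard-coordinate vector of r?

[-2, 4, 9, 6]

By definition r = 4e1 + e2 + e3 - e4.
Summing componentwise gives [-2, 4, 9, 6].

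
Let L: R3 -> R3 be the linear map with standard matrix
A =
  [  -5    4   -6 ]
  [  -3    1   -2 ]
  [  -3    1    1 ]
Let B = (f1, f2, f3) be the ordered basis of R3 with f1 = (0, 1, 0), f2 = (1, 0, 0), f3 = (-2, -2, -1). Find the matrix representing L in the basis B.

Let P have columns f1, ..., f3. Then [L]_B = P^(-1) A P.
Here det P = 1, so P^(-1) is integer; computing A P first and then P^(-1)(A P) gives [[-1, 3, 0], [2, 1, 2], [-1, 3, -3]].

[[-1, 3, 0], [2, 1, 2], [-1, 3, -3]]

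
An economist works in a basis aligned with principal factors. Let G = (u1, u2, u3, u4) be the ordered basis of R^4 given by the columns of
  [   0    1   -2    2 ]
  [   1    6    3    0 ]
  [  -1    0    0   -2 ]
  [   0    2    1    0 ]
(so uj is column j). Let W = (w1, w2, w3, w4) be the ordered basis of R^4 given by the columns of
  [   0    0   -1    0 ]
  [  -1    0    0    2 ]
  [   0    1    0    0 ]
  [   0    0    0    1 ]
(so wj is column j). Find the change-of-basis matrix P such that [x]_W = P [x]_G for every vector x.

Column j of P is [uj]_W, since P maps G-coordinates to W-coordinates.
Expressing u1 in W: u1 = -w1 - w2 + 0·w3 + 0·w4, so column 1 of P is <-1, -1, 0, 0>.
Doing the same for each uj gives P = [[-1, -2, -1, 0], [-1, 0, 0, -2], [0, -1, 2, -2], [0, 2, 1, 0]].

[[-1, -2, -1, 0], [-1, 0, 0, -2], [0, -1, 2, -2], [0, 2, 1, 0]]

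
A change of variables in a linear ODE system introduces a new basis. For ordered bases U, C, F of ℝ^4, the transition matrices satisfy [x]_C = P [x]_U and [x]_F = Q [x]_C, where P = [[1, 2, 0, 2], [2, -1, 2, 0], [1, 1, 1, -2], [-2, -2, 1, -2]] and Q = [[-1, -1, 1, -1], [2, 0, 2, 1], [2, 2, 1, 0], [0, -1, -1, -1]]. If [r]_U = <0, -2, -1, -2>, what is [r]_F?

<2, -7, -15, -8>

First [r]_C = P [r]_U = <-8, 0, 1, 7>.
Then [r]_F = Q [r]_C = <2, -7, -15, -8>.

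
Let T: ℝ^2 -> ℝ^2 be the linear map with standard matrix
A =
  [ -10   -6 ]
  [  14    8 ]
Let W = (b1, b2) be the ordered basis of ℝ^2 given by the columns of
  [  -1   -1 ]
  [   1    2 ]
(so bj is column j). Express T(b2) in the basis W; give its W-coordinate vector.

<2, 0>

Column 2 of [T]_W is the W-coordinate vector of T(b2).
In standard coordinates T(b2) = A b2 = <-2, 2>.
Converting to W: <-2, 2> = 2b1 + 0·b2, so the coordinate vector is <2, 0>.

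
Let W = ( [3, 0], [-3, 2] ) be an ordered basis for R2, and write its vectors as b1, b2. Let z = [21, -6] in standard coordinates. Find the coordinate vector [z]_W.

[4, -3]

We seek scalars with c_1 b1 + c_2 b2 = z; equivalently solve M c = z where the columns of M are b1, b2.
System: 3c_1 - 3c_2 = 21, 0c_1 + 2c_2 = -6; solving gives c_1 = 4, c_2 = -3.
Check: 4b1 - 3b2 = [21, -6].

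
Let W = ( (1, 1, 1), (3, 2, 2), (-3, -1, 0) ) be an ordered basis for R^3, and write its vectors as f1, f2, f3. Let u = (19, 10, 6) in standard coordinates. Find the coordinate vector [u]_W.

(4, 1, -4)

[u]_W is the unique c with M c = u, where M has columns f1, ..., f3.
Solving this 3x3 system gives c = (4, 1, -4).
Check: 4f1 + f2 - 4f3 = (19, 10, 6).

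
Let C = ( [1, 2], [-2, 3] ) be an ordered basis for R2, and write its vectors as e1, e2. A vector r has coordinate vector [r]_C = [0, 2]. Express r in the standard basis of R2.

By definition r = 0·e1 + 2e2.
Summing componentwise gives [-4, 6].

[-4, 6]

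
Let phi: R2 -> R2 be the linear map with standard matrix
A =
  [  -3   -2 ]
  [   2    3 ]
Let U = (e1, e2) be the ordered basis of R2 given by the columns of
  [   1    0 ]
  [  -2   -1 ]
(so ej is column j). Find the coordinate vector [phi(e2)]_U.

Compute phi(e2) = A e2 = [2, -3] in standard coordinates.
Then write this in U-coordinates: solve for y in y_1 e1 + y_2 e2 = [2, -3].
This gives y = [2, -1], which is column 2 of [phi]_U.

[2, -1]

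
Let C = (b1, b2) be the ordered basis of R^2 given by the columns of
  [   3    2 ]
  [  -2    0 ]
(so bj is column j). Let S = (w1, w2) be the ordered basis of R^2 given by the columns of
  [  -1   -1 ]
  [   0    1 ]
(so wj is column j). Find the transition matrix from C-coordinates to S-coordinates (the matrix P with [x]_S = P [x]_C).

[[-1, -2], [-2, 0]]

Take x = bj: its C-coordinates are the j-th standard unit vector, so P e_j — column j of P — equals [bj]_S.
b1 = -w1 - 2w2, giving column 1 = (-1, -2); repeating for each j gives P = [[-1, -2], [-2, 0]].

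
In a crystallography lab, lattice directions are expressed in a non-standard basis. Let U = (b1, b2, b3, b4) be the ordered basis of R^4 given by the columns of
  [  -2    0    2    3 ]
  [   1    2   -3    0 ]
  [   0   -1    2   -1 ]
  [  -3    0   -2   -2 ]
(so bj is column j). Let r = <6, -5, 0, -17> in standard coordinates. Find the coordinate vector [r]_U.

<3, -4, 0, 4>

We seek scalars with c_1 b1 + ... + c_4 b4 = r; equivalently solve M c = r where the columns of M are b1, ..., b4.
Gaussian elimination on [M | r] yields c = (3, -4, 0, 4).
Check: 3b1 - 4b2 + 0·b3 + 4b4 = <6, -5, 0, -17>.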